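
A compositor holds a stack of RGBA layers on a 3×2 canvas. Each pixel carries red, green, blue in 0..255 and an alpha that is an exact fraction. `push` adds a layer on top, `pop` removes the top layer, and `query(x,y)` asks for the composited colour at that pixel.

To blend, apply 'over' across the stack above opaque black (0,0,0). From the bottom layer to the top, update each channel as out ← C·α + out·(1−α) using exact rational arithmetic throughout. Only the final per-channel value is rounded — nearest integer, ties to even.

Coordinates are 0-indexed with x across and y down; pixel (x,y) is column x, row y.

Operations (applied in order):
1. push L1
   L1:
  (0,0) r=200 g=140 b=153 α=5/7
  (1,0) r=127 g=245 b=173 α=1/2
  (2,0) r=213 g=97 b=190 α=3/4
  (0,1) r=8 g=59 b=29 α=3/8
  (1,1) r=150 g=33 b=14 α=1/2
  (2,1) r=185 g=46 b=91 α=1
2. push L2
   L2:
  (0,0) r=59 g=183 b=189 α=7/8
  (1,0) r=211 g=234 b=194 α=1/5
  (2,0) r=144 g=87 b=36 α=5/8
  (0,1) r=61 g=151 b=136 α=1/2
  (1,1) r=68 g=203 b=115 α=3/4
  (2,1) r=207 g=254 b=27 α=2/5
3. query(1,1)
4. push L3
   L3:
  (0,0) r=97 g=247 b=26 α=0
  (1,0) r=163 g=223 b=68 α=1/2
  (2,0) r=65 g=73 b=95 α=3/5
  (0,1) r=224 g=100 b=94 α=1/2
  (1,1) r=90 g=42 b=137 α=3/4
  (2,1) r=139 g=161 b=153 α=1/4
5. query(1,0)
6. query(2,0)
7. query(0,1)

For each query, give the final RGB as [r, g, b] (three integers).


query (1,1) [L1,L2] — begin 0,0,0
L1 α=1/2: [75, 33/2, 7]
L2 α=3/4: [279/4, 1251/8, 88]
rounded: [70, 156, 88]

(1,0) stack=L1,L2,L3; from [0,0,0]:
after L1 α=1/2: [127/2, 245/2, 173/2]
after L2 α=1/5: [93, 724/5, 108]
after L3 α=1/2: [128, 1839/10, 88]
→ [128, 184, 88]

(2,0) stack=L1,L2,L3; from [0,0,0]:
after L1 α=3/4: [639/4, 291/4, 285/2]
after L2 α=5/8: [4797/32, 2613/32, 1215/16]
after L3 α=3/5: [7917/80, 6117/80, 699/8]
= [99, 76, 87]

query (0,1) [L1,L2,L3] — begin 0,0,0
L1 α=3/8: [3, 177/8, 87/8]
L2 α=1/2: [32, 1385/16, 1175/16]
L3 α=1/2: [128, 2985/32, 2679/32]
= [128, 93, 84]


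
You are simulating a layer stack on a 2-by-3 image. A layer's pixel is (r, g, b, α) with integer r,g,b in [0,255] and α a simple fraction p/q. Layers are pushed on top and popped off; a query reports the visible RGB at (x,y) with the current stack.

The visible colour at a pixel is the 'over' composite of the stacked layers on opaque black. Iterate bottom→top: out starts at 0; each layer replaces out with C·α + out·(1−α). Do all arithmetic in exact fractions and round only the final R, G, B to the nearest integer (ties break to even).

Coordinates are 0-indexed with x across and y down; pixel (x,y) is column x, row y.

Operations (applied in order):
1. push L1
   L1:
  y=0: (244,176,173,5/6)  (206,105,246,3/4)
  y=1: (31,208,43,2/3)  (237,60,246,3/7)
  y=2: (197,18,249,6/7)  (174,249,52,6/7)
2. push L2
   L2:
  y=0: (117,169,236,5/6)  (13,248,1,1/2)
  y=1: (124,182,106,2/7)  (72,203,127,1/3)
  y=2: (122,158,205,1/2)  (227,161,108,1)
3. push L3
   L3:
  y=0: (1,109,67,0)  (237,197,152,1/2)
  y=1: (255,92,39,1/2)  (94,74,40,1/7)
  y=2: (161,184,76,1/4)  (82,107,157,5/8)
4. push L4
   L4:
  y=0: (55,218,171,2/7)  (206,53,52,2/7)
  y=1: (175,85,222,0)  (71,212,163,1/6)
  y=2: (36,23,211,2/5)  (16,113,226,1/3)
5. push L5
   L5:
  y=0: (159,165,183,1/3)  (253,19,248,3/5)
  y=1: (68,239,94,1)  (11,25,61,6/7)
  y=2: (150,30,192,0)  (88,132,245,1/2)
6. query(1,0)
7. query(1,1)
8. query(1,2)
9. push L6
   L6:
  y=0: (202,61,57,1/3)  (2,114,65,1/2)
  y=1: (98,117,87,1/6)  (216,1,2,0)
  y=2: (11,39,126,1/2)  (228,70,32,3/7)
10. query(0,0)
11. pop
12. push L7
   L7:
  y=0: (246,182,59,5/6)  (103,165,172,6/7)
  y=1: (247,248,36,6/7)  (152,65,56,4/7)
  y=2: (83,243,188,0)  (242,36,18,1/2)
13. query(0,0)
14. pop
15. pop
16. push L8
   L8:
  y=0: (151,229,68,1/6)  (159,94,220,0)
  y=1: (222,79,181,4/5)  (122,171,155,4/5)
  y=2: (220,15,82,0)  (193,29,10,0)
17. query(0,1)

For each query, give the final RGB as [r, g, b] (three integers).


query (1,0) [L1,L2,L3,L4,L5] — begin 0,0,0
after L1 α=3/4: [309/2, 315/4, 369/2]
after L2 α=1/2: [335/4, 1307/8, 371/4]
after L3 α=1/2: [1283/8, 2883/16, 979/8]
after L4 α=2/7: [9711/56, 16111/112, 5727/56]
after L5 α=3/5: [30963/140, 19303/280, 26559/140]
rounded: [221, 69, 190]

(1,1) stack=L1,L2,L3,L4,L5; from [0,0,0]:
after L1 α=3/7: [711/7, 180/7, 738/7]
after L2 α=1/3: [642/7, 1781/21, 2365/21]
after L3 α=1/7: [4510/49, 4080/49, 5010/49]
after L4 α=1/6: [26029/294, 15394/147, 33037/294]
after L5 α=6/7: [45433/2058, 37444/1029, 140641/2058]
rounded: [22, 36, 68]

at x=1,y=2 over L1,L2,L3,L4,L5:
L1 α=6/7: [1044/7, 1494/7, 312/7]
L2 α=1: [227, 161, 108]
L3 α=5/8: [1091/8, 509/4, 1109/8]
L4 α=1/3: [385/4, 245/2, 671/4]
L5 α=1/2: [737/8, 509/4, 1651/8]
= [92, 127, 206]

query (0,0) [L1,L2,L3,L4,L5,L6] — begin 0,0,0
+L1 (α=5/6) → [610/3, 440/3, 865/6]
+L2 (α=5/6) → [2365/18, 2975/18, 7945/36]
+L3 (α=0) → [2365/18, 2975/18, 7945/36]
+L4 (α=2/7) → [13805/126, 22723/126, 52037/252]
+L5 (α=1/3) → [23822/189, 33118/189, 75095/378]
+L6 (α=1/3) → [85822/567, 77765/567, 85868/567]
= [151, 137, 151]

at x=0,y=0 over L1,L2,L3,L4,L5,L7:
after L1 α=5/6: [610/3, 440/3, 865/6]
after L2 α=5/6: [2365/18, 2975/18, 7945/36]
after L3 α=0: [2365/18, 2975/18, 7945/36]
after L4 α=2/7: [13805/126, 22723/126, 52037/252]
after L5 α=1/3: [23822/189, 33118/189, 75095/378]
after L7 α=5/6: [128146/567, 102554/567, 186605/2268]
→ [226, 181, 82]

at x=0,y=1 over L1,L2,L3,L4,L8:
L1 α=2/3: [62/3, 416/3, 86/3]
L2 α=2/7: [1054/21, 3172/21, 1066/21]
L3 α=1/2: [6409/42, 2552/21, 1885/42]
L4 α=0: [6409/42, 2552/21, 1885/42]
L8 α=4/5: [8741/42, 9188/105, 32293/210]
→ [208, 88, 154]


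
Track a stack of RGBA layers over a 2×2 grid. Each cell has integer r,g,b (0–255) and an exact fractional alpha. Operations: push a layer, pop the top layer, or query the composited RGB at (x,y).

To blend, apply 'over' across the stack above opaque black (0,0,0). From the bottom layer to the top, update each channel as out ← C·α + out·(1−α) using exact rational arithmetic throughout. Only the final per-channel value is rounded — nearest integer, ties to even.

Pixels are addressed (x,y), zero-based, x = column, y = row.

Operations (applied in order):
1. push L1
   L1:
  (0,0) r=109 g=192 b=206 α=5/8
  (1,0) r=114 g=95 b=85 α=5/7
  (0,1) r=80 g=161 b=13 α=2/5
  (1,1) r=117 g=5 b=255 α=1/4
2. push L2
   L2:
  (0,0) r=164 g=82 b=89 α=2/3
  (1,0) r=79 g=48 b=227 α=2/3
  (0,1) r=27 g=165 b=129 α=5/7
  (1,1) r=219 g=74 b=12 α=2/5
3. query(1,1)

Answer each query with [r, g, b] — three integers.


(1,1) stack=L1,L2; from [0,0,0]:
L1 α=1/4: [117/4, 5/4, 255/4]
L2 α=2/5: [2103/20, 607/20, 861/20]
= [105, 30, 43]


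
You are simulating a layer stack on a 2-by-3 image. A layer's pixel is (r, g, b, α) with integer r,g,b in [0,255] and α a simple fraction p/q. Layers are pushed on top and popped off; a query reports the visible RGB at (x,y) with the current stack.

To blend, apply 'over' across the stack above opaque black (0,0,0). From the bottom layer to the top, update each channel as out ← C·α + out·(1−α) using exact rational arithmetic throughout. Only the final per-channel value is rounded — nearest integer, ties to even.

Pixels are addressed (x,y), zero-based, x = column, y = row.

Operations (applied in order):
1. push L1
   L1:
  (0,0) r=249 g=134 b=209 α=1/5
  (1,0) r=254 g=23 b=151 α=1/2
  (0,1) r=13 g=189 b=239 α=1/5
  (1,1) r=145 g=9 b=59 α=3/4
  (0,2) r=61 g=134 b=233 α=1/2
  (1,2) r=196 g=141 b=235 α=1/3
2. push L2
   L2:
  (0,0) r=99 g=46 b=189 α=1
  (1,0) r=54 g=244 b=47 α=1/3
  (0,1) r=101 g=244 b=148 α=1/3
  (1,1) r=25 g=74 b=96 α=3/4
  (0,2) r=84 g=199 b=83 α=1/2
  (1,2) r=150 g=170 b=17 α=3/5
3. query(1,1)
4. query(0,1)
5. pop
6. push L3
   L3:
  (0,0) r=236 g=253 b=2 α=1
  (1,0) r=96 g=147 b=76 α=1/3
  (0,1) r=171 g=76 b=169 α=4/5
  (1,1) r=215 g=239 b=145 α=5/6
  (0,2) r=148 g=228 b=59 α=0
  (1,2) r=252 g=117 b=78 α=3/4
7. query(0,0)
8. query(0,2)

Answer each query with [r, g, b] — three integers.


at x=1,y=1 over L1,L2:
+L1 (α=3/4) → [435/4, 27/4, 177/4]
+L2 (α=3/4) → [735/16, 915/16, 1329/16]
rounded: [46, 57, 83]

query (0,1) [L1,L2] — begin 0,0,0
L1 α=1/5: [13/5, 189/5, 239/5]
L2 α=1/3: [177/5, 1598/15, 406/5]
→ [35, 107, 81]

(0,0) stack=L1,L3; from [0,0,0]:
L1 α=1/5: [249/5, 134/5, 209/5]
L3 α=1: [236, 253, 2]
→ [236, 253, 2]

at x=0,y=2 over L1,L3:
L1 α=1/2: [61/2, 67, 233/2]
L3 α=0: [61/2, 67, 233/2]
→ [30, 67, 116]


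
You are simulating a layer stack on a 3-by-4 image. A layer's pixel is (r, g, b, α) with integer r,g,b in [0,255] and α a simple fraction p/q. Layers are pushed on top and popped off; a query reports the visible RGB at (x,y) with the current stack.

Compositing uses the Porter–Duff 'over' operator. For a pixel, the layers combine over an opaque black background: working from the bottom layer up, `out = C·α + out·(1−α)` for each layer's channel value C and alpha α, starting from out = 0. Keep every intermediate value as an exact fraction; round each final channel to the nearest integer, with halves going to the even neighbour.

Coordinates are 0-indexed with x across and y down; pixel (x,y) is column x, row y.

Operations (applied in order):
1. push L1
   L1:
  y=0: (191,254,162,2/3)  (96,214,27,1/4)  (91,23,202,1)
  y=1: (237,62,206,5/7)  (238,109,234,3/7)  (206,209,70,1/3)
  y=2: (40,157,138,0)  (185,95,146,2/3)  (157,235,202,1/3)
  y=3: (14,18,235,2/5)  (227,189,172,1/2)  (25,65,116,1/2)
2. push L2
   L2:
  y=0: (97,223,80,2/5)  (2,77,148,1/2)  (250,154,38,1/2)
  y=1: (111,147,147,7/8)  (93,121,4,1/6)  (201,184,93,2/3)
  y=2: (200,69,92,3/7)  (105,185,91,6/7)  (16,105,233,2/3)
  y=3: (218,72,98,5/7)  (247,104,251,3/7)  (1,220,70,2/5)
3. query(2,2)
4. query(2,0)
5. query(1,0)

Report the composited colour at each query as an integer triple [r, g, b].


at x=2,y=2 over L1,L2:
after L1 α=1/3: [157/3, 235/3, 202/3]
after L2 α=2/3: [253/9, 865/9, 1600/9]
= [28, 96, 178]

at x=2,y=0 over L1,L2:
L1 α=1: [91, 23, 202]
L2 α=1/2: [341/2, 177/2, 120]
rounded: [170, 88, 120]

query (1,0) [L1,L2] — begin 0,0,0
+L1 (α=1/4) → [24, 107/2, 27/4]
+L2 (α=1/2) → [13, 261/4, 619/8]
→ [13, 65, 77]


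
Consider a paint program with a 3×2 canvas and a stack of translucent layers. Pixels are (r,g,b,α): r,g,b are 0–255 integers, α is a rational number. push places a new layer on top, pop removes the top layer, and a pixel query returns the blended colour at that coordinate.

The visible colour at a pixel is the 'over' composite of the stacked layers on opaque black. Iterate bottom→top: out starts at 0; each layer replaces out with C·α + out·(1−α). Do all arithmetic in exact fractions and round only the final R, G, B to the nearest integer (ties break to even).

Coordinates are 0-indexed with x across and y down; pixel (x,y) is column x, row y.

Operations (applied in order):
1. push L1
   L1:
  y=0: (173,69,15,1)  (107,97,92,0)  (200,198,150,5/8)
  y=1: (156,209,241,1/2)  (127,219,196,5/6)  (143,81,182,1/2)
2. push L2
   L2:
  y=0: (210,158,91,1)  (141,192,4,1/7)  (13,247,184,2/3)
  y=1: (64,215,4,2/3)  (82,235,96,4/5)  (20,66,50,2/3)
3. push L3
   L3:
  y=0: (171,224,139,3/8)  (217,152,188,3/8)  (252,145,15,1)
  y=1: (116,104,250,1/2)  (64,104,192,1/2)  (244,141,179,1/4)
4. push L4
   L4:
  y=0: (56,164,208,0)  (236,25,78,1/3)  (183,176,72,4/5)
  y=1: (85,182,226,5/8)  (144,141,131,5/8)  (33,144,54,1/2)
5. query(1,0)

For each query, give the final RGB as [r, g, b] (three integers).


query (1,0) [L1,L2,L3,L4] — begin 0,0,0
+L1 (α=0) → [0, 0, 0]
+L2 (α=1/7) → [141/7, 192/7, 4/7]
+L3 (α=3/8) → [2631/28, 519/7, 496/7]
+L4 (α=1/3) → [5935/42, 1213/21, 1538/21]
→ [141, 58, 73]


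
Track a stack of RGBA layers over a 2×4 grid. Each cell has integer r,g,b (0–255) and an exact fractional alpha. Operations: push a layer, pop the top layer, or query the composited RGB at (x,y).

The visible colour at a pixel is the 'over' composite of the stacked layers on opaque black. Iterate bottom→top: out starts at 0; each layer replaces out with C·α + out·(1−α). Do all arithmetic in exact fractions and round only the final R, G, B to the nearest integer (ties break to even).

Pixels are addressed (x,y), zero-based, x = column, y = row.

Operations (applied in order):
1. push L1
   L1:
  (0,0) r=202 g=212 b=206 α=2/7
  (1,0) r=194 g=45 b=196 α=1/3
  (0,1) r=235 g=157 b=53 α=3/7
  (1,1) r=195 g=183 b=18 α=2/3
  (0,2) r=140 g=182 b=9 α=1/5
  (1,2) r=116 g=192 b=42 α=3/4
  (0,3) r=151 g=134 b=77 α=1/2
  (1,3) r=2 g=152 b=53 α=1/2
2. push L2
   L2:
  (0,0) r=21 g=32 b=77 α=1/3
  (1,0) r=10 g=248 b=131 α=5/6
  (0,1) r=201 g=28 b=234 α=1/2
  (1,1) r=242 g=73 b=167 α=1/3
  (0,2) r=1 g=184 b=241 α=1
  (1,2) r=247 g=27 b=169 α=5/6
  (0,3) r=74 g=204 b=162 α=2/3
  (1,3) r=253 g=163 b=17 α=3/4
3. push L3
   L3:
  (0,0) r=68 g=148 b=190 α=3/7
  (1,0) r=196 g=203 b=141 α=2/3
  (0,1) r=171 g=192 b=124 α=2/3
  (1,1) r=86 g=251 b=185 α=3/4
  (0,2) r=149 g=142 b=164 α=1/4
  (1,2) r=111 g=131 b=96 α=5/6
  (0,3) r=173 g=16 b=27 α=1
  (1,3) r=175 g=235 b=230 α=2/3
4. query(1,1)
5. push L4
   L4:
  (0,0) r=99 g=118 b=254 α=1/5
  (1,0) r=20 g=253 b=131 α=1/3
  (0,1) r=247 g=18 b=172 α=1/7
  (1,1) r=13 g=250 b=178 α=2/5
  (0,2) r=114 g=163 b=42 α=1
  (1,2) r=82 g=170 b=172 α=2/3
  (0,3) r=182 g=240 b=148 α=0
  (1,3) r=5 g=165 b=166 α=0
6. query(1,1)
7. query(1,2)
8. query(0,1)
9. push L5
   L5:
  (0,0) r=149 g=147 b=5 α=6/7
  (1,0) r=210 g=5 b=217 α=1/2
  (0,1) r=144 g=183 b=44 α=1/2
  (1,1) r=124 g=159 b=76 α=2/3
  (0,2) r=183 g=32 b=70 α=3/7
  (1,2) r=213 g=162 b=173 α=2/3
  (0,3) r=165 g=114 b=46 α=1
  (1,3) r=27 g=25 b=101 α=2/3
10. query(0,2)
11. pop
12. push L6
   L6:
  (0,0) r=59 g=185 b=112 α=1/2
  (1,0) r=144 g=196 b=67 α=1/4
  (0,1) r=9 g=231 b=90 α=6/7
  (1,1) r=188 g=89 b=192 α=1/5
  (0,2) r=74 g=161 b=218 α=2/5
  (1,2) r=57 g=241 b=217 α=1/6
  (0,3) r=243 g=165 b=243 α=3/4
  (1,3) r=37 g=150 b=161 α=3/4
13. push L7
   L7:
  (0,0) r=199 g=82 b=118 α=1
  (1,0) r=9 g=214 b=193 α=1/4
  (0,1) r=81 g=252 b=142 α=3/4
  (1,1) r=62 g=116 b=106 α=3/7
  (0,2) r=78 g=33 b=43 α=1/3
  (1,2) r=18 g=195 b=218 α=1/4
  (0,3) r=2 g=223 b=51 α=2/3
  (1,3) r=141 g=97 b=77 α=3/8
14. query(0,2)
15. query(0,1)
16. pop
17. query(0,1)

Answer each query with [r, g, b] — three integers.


query (1,1) [L1,L2,L3] — begin 0,0,0
+L1 (α=2/3) → [130, 122, 12]
+L2 (α=1/3) → [502/3, 317/3, 191/3]
+L3 (α=3/4) → [319/3, 644/3, 464/3]
→ [106, 215, 155]

at x=1,y=1 over L1,L2,L3,L4:
after L1 α=2/3: [130, 122, 12]
after L2 α=1/3: [502/3, 317/3, 191/3]
after L3 α=3/4: [319/3, 644/3, 464/3]
after L4 α=2/5: [69, 1144/5, 164]
→ [69, 229, 164]

(1,2) stack=L1,L2,L3,L4; from [0,0,0]:
after L1 α=3/4: [87, 144, 63/2]
after L2 α=5/6: [661/3, 93/2, 1753/12]
after L3 α=5/6: [1163/9, 1403/12, 7513/72]
after L4 α=2/3: [2639/27, 5483/36, 32281/216]
rounded: [98, 152, 149]

query (0,1) [L1,L2,L3,L4] — begin 0,0,0
after L1 α=3/7: [705/7, 471/7, 159/7]
after L2 α=1/2: [1056/7, 667/14, 1797/14]
after L3 α=2/3: [1150/7, 6043/42, 5269/42]
after L4 α=1/7: [8629/49, 6169/49, 6473/49]
→ [176, 126, 132]

(0,2) stack=L1,L2,L3,L4,L5; from [0,0,0]:
+L1 (α=1/5) → [28, 182/5, 9/5]
+L2 (α=1) → [1, 184, 241]
+L3 (α=1/4) → [38, 347/2, 887/4]
+L4 (α=1) → [114, 163, 42]
+L5 (α=3/7) → [1005/7, 748/7, 54]
→ [144, 107, 54]

(0,2) stack=L1,L2,L3,L4,L6,L7; from [0,0,0]:
after L1 α=1/5: [28, 182/5, 9/5]
after L2 α=1: [1, 184, 241]
after L3 α=1/4: [38, 347/2, 887/4]
after L4 α=1: [114, 163, 42]
after L6 α=2/5: [98, 811/5, 562/5]
after L7 α=1/3: [274/3, 1787/15, 1339/15]
rounded: [91, 119, 89]

query (0,1) [L1,L2,L3,L4,L6,L7] — begin 0,0,0
L1 α=3/7: [705/7, 471/7, 159/7]
L2 α=1/2: [1056/7, 667/14, 1797/14]
L3 α=2/3: [1150/7, 6043/42, 5269/42]
L4 α=1/7: [8629/49, 6169/49, 6473/49]
L6 α=6/7: [11275/343, 74083/343, 32933/343]
L7 α=3/4: [23656/343, 333391/1372, 179051/1372]
= [69, 243, 131]

query (0,1) [L1,L2,L3,L4,L6] — begin 0,0,0
L1 α=3/7: [705/7, 471/7, 159/7]
L2 α=1/2: [1056/7, 667/14, 1797/14]
L3 α=2/3: [1150/7, 6043/42, 5269/42]
L4 α=1/7: [8629/49, 6169/49, 6473/49]
L6 α=6/7: [11275/343, 74083/343, 32933/343]
rounded: [33, 216, 96]


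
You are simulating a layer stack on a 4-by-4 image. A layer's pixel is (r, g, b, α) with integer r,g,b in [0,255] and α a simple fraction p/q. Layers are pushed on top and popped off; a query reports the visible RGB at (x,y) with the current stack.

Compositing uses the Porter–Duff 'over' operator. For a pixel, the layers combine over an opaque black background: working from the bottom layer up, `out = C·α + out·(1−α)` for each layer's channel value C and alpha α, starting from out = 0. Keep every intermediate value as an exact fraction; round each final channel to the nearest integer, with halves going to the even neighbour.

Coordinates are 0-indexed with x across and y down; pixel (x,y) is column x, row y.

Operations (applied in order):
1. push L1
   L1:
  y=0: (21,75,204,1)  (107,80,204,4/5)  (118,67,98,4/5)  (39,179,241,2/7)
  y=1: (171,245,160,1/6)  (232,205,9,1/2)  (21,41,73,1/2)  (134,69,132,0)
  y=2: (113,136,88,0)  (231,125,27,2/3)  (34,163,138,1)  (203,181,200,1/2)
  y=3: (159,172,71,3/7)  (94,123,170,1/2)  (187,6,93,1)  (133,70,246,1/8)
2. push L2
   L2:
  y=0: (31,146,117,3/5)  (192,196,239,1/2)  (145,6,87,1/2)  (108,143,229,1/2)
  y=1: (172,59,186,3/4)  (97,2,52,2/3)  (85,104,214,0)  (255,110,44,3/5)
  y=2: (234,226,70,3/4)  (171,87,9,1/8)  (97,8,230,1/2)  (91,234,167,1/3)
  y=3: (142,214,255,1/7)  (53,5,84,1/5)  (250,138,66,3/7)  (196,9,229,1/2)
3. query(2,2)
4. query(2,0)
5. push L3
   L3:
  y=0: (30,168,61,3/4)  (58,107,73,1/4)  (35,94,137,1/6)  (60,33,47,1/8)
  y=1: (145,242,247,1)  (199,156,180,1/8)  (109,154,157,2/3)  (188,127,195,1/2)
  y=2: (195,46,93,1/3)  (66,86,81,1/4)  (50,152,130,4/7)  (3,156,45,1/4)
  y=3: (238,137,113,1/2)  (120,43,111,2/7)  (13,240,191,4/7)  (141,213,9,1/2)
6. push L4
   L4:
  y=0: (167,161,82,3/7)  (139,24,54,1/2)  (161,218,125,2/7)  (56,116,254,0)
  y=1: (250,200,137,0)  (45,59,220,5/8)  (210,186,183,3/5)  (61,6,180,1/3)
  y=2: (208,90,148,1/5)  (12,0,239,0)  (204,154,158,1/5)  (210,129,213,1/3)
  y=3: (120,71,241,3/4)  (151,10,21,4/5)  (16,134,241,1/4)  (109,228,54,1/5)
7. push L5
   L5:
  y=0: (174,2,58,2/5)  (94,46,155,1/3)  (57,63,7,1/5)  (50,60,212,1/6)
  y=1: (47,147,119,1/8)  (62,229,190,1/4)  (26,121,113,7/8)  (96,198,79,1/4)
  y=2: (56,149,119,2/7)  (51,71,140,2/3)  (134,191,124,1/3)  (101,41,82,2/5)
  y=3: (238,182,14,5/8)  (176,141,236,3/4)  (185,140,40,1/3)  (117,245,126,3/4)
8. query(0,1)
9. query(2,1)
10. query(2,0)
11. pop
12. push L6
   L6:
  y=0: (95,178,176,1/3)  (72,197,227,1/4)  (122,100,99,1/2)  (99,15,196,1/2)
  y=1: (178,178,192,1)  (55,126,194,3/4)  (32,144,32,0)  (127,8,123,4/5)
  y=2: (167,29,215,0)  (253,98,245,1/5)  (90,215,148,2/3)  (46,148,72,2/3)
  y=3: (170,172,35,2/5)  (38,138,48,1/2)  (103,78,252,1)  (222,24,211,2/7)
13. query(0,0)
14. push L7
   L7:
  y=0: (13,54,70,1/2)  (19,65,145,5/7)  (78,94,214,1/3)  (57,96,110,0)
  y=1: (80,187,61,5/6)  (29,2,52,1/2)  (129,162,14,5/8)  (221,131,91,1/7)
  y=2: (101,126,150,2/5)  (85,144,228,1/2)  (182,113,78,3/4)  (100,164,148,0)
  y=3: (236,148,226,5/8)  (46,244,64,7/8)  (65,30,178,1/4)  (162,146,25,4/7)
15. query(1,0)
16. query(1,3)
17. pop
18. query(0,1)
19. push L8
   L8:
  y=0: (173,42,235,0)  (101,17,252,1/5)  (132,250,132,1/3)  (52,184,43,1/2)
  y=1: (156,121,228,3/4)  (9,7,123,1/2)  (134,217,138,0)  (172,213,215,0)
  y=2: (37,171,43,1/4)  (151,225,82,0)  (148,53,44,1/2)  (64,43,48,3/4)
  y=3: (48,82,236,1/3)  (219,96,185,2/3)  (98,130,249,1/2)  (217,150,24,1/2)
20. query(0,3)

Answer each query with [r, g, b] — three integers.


(2,2) stack=L1,L2; from [0,0,0]:
+L1 (α=1) → [34, 163, 138]
+L2 (α=1/2) → [131/2, 171/2, 184]
→ [66, 86, 184]

query (2,0) [L1,L2] — begin 0,0,0
after L1 α=4/5: [472/5, 268/5, 392/5]
after L2 α=1/2: [1197/10, 149/5, 827/10]
rounded: [120, 30, 83]

(0,1) stack=L1,L2,L3,L4,L5; from [0,0,0]:
after L1 α=1/6: [57/2, 245/6, 80/3]
after L2 α=3/4: [1089/8, 1307/24, 877/6]
after L3 α=1: [145, 242, 247]
after L4 α=0: [145, 242, 247]
after L5 α=1/8: [531/4, 1841/8, 231]
= [133, 230, 231]

(2,1) stack=L1,L2,L3,L4,L5; from [0,0,0]:
after L1 α=1/2: [21/2, 41/2, 73/2]
after L2 α=0: [21/2, 41/2, 73/2]
after L3 α=2/3: [457/6, 219/2, 701/6]
after L4 α=3/5: [2347/15, 777/5, 2348/15]
after L5 α=7/8: [5077/120, 1253/10, 14213/120]
= [42, 125, 118]

(2,0) stack=L1,L2,L3,L4,L5; from [0,0,0]:
+L1 (α=4/5) → [472/5, 268/5, 392/5]
+L2 (α=1/2) → [1197/10, 149/5, 827/10]
+L3 (α=1/6) → [1267/12, 81/2, 367/4]
+L4 (α=2/7) → [1457/12, 1277/14, 405/4]
+L5 (α=1/5) → [1628/15, 599/7, 412/5]
rounded: [109, 86, 82]

query (0,0) [L1,L2,L3,L4,L6] — begin 0,0,0
+L1 (α=1) → [21, 75, 204]
+L2 (α=3/5) → [27, 588/5, 759/5]
+L3 (α=3/4) → [117/4, 777/5, 837/10]
+L4 (α=3/7) → [618/7, 789/5, 2904/35]
+L6 (α=1/3) → [1901/21, 2468/15, 11968/105]
rounded: [91, 165, 114]

at x=1,y=0 over L1,L2,L3,L4,L6,L7:
+L1 (α=4/5) → [428/5, 64, 816/5]
+L2 (α=1/2) → [694/5, 130, 2011/10]
+L3 (α=1/4) → [593/5, 497/4, 6763/40]
+L4 (α=1/2) → [644/5, 593/8, 8923/80]
+L6 (α=1/4) → [573/5, 3355/32, 44929/320]
+L7 (α=5/7) → [1621/35, 8555/112, 160929/1120]
rounded: [46, 76, 144]

at x=1,y=3 over L1,L2,L3,L4,L6,L7:
after L1 α=1/2: [47, 123/2, 85]
after L2 α=1/5: [241/5, 251/5, 424/5]
after L3 α=2/7: [481/7, 337/7, 646/7]
after L4 α=4/5: [4709/35, 617/35, 1234/35]
after L6 α=1/2: [6039/70, 5447/70, 1457/35]
after L7 α=7/8: [28579/560, 125007/560, 17137/280]
rounded: [51, 223, 61]

(0,1) stack=L1,L2,L3,L4,L6; from [0,0,0]:
+L1 (α=1/6) → [57/2, 245/6, 80/3]
+L2 (α=3/4) → [1089/8, 1307/24, 877/6]
+L3 (α=1) → [145, 242, 247]
+L4 (α=0) → [145, 242, 247]
+L6 (α=1) → [178, 178, 192]
= [178, 178, 192]

query (0,3) [L1,L2,L3,L4,L6,L8] — begin 0,0,0
L1 α=3/7: [477/7, 516/7, 213/7]
L2 α=1/7: [3856/49, 4594/49, 3063/49]
L3 α=1/2: [7759/49, 11307/98, 4300/49]
L4 α=3/4: [25399/196, 32181/392, 39727/196]
L6 α=2/5: [142837/980, 231391/1960, 132901/980]
L8 α=1/3: [166357/1470, 103917/980, 82847/490]
→ [113, 106, 169]


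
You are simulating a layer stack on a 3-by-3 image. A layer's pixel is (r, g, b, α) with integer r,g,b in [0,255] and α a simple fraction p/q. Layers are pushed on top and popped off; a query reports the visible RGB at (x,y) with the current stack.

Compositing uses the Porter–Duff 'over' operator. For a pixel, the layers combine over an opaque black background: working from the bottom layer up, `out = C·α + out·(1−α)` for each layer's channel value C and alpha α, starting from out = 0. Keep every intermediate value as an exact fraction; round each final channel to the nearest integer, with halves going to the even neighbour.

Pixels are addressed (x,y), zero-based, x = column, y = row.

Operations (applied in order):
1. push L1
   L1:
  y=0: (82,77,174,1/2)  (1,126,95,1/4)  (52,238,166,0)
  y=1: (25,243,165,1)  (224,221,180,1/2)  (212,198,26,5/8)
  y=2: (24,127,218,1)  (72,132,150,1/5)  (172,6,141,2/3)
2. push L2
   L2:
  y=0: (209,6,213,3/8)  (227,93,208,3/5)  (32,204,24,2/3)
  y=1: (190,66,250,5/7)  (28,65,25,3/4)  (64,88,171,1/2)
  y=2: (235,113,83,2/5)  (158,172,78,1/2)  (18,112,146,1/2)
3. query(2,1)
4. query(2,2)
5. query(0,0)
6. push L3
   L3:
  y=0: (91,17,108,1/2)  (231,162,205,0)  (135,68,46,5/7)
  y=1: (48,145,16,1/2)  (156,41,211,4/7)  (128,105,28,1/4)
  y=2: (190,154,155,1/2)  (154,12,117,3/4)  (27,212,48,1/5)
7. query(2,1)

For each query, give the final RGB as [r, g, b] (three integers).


(2,1) stack=L1,L2; from [0,0,0]:
after L1 α=5/8: [265/2, 495/4, 65/4]
after L2 α=1/2: [393/4, 847/8, 749/8]
→ [98, 106, 94]

query (2,2) [L1,L2] — begin 0,0,0
L1 α=2/3: [344/3, 4, 94]
L2 α=1/2: [199/3, 58, 120]
→ [66, 58, 120]

at x=0,y=0 over L1,L2:
L1 α=1/2: [41, 77/2, 87]
L2 α=3/8: [104, 421/16, 537/4]
rounded: [104, 26, 134]

at x=2,y=1 over L1,L2,L3:
L1 α=5/8: [265/2, 495/4, 65/4]
L2 α=1/2: [393/4, 847/8, 749/8]
L3 α=1/4: [1691/16, 3381/32, 2471/32]
→ [106, 106, 77]


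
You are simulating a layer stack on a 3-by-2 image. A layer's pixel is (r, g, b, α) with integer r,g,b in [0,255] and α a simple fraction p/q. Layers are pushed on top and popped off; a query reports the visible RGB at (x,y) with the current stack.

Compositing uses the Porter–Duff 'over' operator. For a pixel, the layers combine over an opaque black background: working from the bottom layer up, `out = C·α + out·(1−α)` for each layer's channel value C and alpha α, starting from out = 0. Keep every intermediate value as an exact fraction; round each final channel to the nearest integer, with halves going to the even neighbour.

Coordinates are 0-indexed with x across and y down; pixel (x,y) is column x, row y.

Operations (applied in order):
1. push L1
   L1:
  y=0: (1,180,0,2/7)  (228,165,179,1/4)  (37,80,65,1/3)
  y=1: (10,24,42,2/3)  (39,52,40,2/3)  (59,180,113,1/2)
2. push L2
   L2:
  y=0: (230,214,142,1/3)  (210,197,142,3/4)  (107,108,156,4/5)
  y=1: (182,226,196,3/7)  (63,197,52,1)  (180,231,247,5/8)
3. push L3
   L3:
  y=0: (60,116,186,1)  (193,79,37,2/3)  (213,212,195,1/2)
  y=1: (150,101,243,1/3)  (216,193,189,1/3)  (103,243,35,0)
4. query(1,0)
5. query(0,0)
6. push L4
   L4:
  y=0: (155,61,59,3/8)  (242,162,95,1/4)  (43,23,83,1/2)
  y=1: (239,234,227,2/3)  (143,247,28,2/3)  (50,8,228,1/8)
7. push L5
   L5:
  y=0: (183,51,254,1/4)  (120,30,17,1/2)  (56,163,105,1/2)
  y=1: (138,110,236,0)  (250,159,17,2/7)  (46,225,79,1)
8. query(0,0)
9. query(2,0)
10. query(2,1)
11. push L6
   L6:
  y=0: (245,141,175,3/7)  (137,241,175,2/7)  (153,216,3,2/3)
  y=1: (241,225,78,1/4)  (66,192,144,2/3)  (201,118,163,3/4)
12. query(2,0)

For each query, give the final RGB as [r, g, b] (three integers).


query (1,0) [L1,L2,L3] — begin 0,0,0
L1 α=1/4: [57, 165/4, 179/4]
L2 α=3/4: [687/4, 2529/16, 1883/16]
L3 α=2/3: [2231/12, 5057/48, 3067/48]
rounded: [186, 105, 64]

at x=0,y=0 over L1,L2,L3:
L1 α=2/7: [2/7, 360/7, 0]
L2 α=1/3: [538/7, 2218/21, 142/3]
L3 α=1: [60, 116, 186]
→ [60, 116, 186]

(0,0) stack=L1,L2,L3,L4,L5; from [0,0,0]:
+L1 (α=2/7) → [2/7, 360/7, 0]
+L2 (α=1/3) → [538/7, 2218/21, 142/3]
+L3 (α=1) → [60, 116, 186]
+L4 (α=3/8) → [765/8, 763/8, 1107/8]
+L5 (α=1/4) → [3759/32, 2697/32, 5353/32]
→ [117, 84, 167]

query (2,0) [L1,L2,L3,L4,L5] — begin 0,0,0
after L1 α=1/3: [37/3, 80/3, 65/3]
after L2 α=4/5: [1321/15, 1376/15, 1937/15]
after L3 α=1/2: [2258/15, 2278/15, 2431/15]
after L4 α=1/2: [2903/30, 2623/30, 1838/15]
after L5 α=1/2: [4583/60, 7513/60, 3413/30]
→ [76, 125, 114]

at x=2,y=1 over L1,L2,L3,L4,L5:
after L1 α=1/2: [59/2, 90, 113/2]
after L2 α=5/8: [1977/16, 1425/8, 2809/16]
after L3 α=0: [1977/16, 1425/8, 2809/16]
after L4 α=1/8: [14639/128, 10039/64, 23311/128]
after L5 α=1: [46, 225, 79]
→ [46, 225, 79]

at x=2,y=0 over L1,L2,L3,L4,L5,L6:
+L1 (α=1/3) → [37/3, 80/3, 65/3]
+L2 (α=4/5) → [1321/15, 1376/15, 1937/15]
+L3 (α=1/2) → [2258/15, 2278/15, 2431/15]
+L4 (α=1/2) → [2903/30, 2623/30, 1838/15]
+L5 (α=1/2) → [4583/60, 7513/60, 3413/30]
+L6 (α=2/3) → [22943/180, 33433/180, 3593/90]
rounded: [127, 186, 40]


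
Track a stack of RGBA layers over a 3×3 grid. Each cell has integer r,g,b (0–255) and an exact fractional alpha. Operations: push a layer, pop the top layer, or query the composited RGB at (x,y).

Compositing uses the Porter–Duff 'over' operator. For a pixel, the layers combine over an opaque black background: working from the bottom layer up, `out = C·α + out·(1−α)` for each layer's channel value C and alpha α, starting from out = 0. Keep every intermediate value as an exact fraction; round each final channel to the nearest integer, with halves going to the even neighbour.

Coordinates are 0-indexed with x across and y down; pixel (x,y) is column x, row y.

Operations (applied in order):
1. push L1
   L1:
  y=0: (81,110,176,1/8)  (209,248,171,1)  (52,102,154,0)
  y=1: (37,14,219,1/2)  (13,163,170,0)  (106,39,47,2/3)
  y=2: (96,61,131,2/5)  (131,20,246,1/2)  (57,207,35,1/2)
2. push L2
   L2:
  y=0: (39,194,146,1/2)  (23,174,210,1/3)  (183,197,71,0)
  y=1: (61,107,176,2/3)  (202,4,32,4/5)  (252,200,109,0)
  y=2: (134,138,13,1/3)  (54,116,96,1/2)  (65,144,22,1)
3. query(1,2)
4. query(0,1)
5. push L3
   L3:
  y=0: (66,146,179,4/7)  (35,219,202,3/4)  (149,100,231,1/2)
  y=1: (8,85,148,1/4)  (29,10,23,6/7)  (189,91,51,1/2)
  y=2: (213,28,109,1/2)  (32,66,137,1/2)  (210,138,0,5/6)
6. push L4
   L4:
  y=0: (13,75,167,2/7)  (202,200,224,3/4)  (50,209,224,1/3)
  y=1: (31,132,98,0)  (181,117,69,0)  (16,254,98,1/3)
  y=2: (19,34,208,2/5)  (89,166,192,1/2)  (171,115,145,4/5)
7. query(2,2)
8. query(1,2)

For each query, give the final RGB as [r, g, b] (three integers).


query (1,2) [L1,L2] — begin 0,0,0
after L1 α=1/2: [131/2, 10, 123]
after L2 α=1/2: [239/4, 63, 219/2]
→ [60, 63, 110]

query (0,1) [L1,L2] — begin 0,0,0
+L1 (α=1/2) → [37/2, 7, 219/2]
+L2 (α=2/3) → [281/6, 221/3, 923/6]
= [47, 74, 154]

at x=2,y=2 over L1,L2,L3,L4:
L1 α=1/2: [57/2, 207/2, 35/2]
L2 α=1: [65, 144, 22]
L3 α=5/6: [1115/6, 139, 11/3]
L4 α=4/5: [5219/30, 599/5, 1751/15]
→ [174, 120, 117]

query (1,2) [L1,L2,L3,L4] — begin 0,0,0
after L1 α=1/2: [131/2, 10, 123]
after L2 α=1/2: [239/4, 63, 219/2]
after L3 α=1/2: [367/8, 129/2, 493/4]
after L4 α=1/2: [1079/16, 461/4, 1261/8]
= [67, 115, 158]


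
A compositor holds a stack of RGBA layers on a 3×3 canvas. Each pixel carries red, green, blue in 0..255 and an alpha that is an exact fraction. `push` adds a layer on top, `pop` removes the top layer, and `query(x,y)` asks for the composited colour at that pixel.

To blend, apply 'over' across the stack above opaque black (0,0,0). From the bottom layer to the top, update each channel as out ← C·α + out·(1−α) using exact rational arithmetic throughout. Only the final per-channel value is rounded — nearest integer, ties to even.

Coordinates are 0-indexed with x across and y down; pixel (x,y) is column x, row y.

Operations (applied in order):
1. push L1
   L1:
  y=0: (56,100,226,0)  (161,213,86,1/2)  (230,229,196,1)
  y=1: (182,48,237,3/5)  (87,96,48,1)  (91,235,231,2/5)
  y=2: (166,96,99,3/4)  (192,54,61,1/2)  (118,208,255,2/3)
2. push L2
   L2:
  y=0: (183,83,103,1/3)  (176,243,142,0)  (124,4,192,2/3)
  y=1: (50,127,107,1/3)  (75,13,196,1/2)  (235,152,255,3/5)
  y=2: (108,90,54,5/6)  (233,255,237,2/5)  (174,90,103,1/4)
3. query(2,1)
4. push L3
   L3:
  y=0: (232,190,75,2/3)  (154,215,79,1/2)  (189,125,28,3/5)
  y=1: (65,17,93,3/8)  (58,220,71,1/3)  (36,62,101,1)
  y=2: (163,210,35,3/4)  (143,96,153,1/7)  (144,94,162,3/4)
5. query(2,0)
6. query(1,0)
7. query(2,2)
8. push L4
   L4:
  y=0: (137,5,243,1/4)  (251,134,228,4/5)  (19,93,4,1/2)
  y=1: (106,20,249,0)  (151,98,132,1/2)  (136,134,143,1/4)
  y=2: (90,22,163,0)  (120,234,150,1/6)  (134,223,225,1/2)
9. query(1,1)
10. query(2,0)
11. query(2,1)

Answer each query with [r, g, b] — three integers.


(2,1) stack=L1,L2; from [0,0,0]:
+L1 (α=2/5) → [182/5, 94, 462/5]
+L2 (α=3/5) → [3889/25, 644/5, 4749/25]
rounded: [156, 129, 190]

query (2,0) [L1,L2,L3] — begin 0,0,0
after L1 α=1: [230, 229, 196]
after L2 α=2/3: [478/3, 79, 580/3]
after L3 α=3/5: [2657/15, 533/5, 1412/15]
→ [177, 107, 94]

query (1,0) [L1,L2,L3] — begin 0,0,0
after L1 α=1/2: [161/2, 213/2, 43]
after L2 α=0: [161/2, 213/2, 43]
after L3 α=1/2: [469/4, 643/4, 61]
rounded: [117, 161, 61]

query (2,2) [L1,L2,L3] — begin 0,0,0
after L1 α=2/3: [236/3, 416/3, 170]
after L2 α=1/4: [205/2, 253/2, 613/4]
after L3 α=3/4: [1069/8, 817/8, 2557/16]
rounded: [134, 102, 160]

query (1,1) [L1,L2,L3,L4] — begin 0,0,0
L1 α=1: [87, 96, 48]
L2 α=1/2: [81, 109/2, 122]
L3 α=1/3: [220/3, 329/3, 105]
L4 α=1/2: [673/6, 623/6, 237/2]
→ [112, 104, 118]

(2,0) stack=L1,L2,L3,L4; from [0,0,0]:
L1 α=1: [230, 229, 196]
L2 α=2/3: [478/3, 79, 580/3]
L3 α=3/5: [2657/15, 533/5, 1412/15]
L4 α=1/2: [1471/15, 499/5, 736/15]
= [98, 100, 49]

at x=2,y=1 over L1,L2,L3,L4:
+L1 (α=2/5) → [182/5, 94, 462/5]
+L2 (α=3/5) → [3889/25, 644/5, 4749/25]
+L3 (α=1) → [36, 62, 101]
+L4 (α=1/4) → [61, 80, 223/2]
= [61, 80, 112]


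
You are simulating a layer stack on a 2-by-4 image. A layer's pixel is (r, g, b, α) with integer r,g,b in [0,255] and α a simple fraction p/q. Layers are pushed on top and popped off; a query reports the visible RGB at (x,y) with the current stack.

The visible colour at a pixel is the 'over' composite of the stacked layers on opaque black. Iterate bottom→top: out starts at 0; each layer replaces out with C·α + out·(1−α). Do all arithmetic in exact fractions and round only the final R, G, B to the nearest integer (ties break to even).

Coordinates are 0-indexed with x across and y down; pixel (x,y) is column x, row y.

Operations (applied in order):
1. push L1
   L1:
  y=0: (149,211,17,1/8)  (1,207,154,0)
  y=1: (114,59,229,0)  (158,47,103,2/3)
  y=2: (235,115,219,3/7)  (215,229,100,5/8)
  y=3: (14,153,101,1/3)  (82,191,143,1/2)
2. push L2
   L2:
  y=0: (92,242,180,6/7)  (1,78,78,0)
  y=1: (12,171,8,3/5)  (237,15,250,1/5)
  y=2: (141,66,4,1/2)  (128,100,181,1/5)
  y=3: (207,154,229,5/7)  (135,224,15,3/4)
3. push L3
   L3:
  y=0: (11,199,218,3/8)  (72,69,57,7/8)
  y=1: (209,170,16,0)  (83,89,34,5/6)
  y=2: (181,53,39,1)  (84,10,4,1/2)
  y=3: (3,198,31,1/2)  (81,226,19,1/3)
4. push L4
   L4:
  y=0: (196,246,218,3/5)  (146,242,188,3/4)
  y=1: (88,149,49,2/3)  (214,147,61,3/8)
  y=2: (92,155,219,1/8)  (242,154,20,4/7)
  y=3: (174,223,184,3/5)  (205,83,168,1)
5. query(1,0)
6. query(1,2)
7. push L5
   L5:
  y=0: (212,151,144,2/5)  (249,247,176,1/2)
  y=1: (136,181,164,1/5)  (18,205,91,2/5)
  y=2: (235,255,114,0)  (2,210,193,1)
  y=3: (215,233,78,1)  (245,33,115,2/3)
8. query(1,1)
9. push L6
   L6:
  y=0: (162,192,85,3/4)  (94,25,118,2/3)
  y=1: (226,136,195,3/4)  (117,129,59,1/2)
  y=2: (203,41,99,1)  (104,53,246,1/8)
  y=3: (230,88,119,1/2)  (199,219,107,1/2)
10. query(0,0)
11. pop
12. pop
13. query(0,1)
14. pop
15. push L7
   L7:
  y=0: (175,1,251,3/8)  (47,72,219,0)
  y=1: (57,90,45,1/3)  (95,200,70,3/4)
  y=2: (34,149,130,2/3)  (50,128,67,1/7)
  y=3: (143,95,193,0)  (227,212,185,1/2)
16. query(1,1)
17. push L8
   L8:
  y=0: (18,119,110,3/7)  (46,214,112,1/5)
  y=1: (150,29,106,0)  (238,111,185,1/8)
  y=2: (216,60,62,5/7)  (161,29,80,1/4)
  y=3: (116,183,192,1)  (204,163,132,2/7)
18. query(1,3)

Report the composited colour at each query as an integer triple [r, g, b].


(1,0) stack=L1,L2,L3,L4; from [0,0,0]:
+L1 (α=0) → [0, 0, 0]
+L2 (α=0) → [0, 0, 0]
+L3 (α=7/8) → [63, 483/8, 399/8]
+L4 (α=3/4) → [501/4, 6291/32, 4911/32]
= [125, 197, 153]

(1,2) stack=L1,L2,L3,L4; from [0,0,0]:
L1 α=5/8: [1075/8, 1145/8, 125/2]
L2 α=1/5: [1331/10, 269/2, 431/5]
L3 α=1/2: [2171/20, 289/4, 451/10]
L4 α=4/7: [25873/140, 3331/28, 2153/70]
rounded: [185, 119, 31]

query (1,1) [L1,L2,L3,L4,L5] — begin 0,0,0
+L1 (α=2/3) → [316/3, 94/3, 206/3]
+L2 (α=1/5) → [395/3, 421/15, 1574/15]
+L3 (α=5/6) → [820/9, 3548/45, 2062/45]
+L4 (α=3/8) → [4939/36, 7517/72, 3709/72]
+L5 (α=2/5) → [5371/60, 17357/120, 8077/120]
= [90, 145, 67]

at x=0,y=0 over L1,L2,L3,L4,L5,L6:
after L1 α=1/8: [149/8, 211/8, 17/8]
after L2 α=6/7: [4565/56, 11827/56, 8657/56]
after L3 α=3/8: [24673/448, 92567/448, 79909/448]
after L4 α=3/5: [31277/224, 257879/1120, 45281/224]
after L5 α=2/5: [188807/1120, 1111877/5600, 40071/224]
after L6 α=3/4: [733127/4480, 4337477/22400, 97191/896]
→ [164, 194, 108]

at x=0,y=1 over L1,L2,L3,L4:
after L1 α=0: [0, 0, 0]
after L2 α=3/5: [36/5, 513/5, 24/5]
after L3 α=0: [36/5, 513/5, 24/5]
after L4 α=2/3: [916/15, 2003/15, 514/15]
→ [61, 134, 34]

(1,1) stack=L1,L2,L3,L7; from [0,0,0]:
after L1 α=2/3: [316/3, 94/3, 206/3]
after L2 α=1/5: [395/3, 421/15, 1574/15]
after L3 α=5/6: [820/9, 3548/45, 2062/45]
after L7 α=3/4: [3385/36, 7637/45, 2878/45]
rounded: [94, 170, 64]

at x=1,y=3 over L1,L2,L3,L7,L8:
L1 α=1/2: [41, 191/2, 143/2]
L2 α=3/4: [223/2, 1535/8, 233/8]
L3 α=1/3: [304/3, 813/4, 103/4]
L7 α=1/2: [985/6, 1661/8, 843/8]
L8 α=2/7: [7373/42, 1559/8, 6327/56]
= [176, 195, 113]


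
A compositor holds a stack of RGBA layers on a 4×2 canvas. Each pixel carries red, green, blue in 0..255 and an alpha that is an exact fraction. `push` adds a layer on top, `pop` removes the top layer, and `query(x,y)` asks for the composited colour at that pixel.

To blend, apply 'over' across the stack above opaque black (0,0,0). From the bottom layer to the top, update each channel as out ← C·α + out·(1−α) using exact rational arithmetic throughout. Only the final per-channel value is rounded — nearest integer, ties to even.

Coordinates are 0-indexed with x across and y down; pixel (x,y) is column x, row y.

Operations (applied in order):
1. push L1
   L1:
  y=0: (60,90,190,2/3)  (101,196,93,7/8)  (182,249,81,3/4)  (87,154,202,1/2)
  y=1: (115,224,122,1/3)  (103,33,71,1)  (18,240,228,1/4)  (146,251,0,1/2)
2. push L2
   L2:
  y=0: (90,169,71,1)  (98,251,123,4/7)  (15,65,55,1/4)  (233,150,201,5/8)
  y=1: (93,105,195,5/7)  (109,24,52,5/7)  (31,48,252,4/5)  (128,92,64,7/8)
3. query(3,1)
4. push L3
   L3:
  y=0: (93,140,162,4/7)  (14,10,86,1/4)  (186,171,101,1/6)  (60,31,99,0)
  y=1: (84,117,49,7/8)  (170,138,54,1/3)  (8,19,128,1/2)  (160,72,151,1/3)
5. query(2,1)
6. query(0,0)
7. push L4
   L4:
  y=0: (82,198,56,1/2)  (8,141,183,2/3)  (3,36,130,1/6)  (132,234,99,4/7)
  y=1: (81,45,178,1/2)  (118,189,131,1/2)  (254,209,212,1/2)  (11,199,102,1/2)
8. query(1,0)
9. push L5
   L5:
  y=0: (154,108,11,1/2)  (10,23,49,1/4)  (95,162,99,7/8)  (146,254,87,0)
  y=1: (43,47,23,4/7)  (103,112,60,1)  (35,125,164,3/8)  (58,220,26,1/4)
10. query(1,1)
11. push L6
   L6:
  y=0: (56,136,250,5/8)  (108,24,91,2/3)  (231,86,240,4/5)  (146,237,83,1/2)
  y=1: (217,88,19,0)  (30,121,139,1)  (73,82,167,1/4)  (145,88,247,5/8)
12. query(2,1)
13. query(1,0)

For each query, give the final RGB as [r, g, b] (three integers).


at x=3,y=1 over L1,L2:
+L1 (α=1/2) → [73, 251/2, 0]
+L2 (α=7/8) → [969/8, 1539/16, 56]
→ [121, 96, 56]

(2,1) stack=L1,L2,L3; from [0,0,0]:
L1 α=1/4: [9/2, 60, 57]
L2 α=4/5: [257/10, 252/5, 213]
L3 α=1/2: [337/20, 347/10, 341/2]
= [17, 35, 170]

(0,0) stack=L1,L2,L3; from [0,0,0]:
L1 α=2/3: [40, 60, 380/3]
L2 α=1: [90, 169, 71]
L3 α=4/7: [642/7, 1067/7, 123]
= [92, 152, 123]

(1,0) stack=L1,L2,L3,L4; from [0,0,0]:
after L1 α=7/8: [707/8, 343/2, 651/8]
after L2 α=4/7: [751/8, 3037/14, 5889/56]
after L3 α=1/4: [2365/32, 9251/56, 22483/224]
after L4 α=2/3: [959/32, 25043/168, 104467/672]
rounded: [30, 149, 155]

at x=1,y=1 over L1,L2,L3,L4,L5:
L1 α=1: [103, 33, 71]
L2 α=5/7: [751/7, 186/7, 402/7]
L3 α=1/3: [2692/21, 446/7, 394/7]
L4 α=1/2: [2585/21, 1769/14, 1311/14]
L5 α=1: [103, 112, 60]
→ [103, 112, 60]

(2,1) stack=L1,L2,L3,L4,L5,L6; from [0,0,0]:
after L1 α=1/4: [9/2, 60, 57]
after L2 α=4/5: [257/10, 252/5, 213]
after L3 α=1/2: [337/20, 347/10, 341/2]
after L4 α=1/2: [5417/40, 2437/20, 765/4]
after L5 α=3/8: [6257/64, 3937/32, 5793/32]
after L6 α=1/4: [23443/256, 14435/128, 22723/128]
= [92, 113, 178]

query (1,0) [L1,L2,L3,L4,L5,L6] — begin 0,0,0
L1 α=7/8: [707/8, 343/2, 651/8]
L2 α=4/7: [751/8, 3037/14, 5889/56]
L3 α=1/4: [2365/32, 9251/56, 22483/224]
L4 α=2/3: [959/32, 25043/168, 104467/672]
L5 α=1/4: [3197/128, 26331/224, 115443/896]
L6 α=2/3: [30845/384, 12361/224, 278515/2688]
→ [80, 55, 104]


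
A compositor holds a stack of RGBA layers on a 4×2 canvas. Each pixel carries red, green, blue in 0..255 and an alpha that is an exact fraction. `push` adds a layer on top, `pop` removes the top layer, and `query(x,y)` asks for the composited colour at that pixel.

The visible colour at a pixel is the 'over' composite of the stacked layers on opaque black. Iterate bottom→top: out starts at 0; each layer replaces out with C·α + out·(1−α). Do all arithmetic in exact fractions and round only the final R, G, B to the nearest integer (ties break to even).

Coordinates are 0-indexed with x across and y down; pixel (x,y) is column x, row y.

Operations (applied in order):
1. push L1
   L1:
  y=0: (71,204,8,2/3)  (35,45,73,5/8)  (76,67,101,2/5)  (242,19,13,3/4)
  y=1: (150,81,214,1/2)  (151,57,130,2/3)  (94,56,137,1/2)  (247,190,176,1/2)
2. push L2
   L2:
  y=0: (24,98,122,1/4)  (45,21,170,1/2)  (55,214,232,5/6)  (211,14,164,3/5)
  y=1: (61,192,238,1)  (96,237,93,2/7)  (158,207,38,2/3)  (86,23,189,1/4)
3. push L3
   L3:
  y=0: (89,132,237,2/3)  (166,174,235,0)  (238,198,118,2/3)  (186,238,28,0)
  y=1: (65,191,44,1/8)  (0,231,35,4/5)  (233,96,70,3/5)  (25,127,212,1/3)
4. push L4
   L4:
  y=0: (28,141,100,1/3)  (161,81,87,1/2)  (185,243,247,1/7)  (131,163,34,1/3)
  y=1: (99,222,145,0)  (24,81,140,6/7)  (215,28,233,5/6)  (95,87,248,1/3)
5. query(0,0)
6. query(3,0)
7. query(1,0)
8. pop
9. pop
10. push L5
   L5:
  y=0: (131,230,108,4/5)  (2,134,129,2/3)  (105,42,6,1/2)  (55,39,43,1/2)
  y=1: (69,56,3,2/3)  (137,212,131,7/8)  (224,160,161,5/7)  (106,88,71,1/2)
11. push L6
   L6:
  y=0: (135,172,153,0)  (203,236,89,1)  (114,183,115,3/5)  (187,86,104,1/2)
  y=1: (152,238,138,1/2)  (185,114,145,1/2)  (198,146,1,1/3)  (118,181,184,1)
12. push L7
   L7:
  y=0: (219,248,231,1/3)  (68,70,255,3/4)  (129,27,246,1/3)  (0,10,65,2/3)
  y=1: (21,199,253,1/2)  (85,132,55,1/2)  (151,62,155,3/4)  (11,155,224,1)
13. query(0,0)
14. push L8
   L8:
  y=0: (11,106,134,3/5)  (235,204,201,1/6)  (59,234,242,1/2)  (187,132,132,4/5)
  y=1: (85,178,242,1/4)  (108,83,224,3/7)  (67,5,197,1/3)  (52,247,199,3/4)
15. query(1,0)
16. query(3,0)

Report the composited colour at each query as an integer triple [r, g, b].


at x=0,y=0 over L1,L2,L3,L4:
+L1 (α=2/3) → [142/3, 136, 16/3]
+L2 (α=1/4) → [83/2, 253/2, 69/2]
+L3 (α=2/3) → [439/6, 781/6, 339/2]
+L4 (α=1/3) → [523/9, 1204/9, 439/3]
rounded: [58, 134, 146]

query (3,0) [L1,L2,L3,L4] — begin 0,0,0
+L1 (α=3/4) → [363/2, 57/4, 39/4]
+L2 (α=3/5) → [996/5, 141/10, 1023/10]
+L3 (α=0) → [996/5, 141/10, 1023/10]
+L4 (α=1/3) → [2647/15, 956/15, 1193/15]
rounded: [176, 64, 80]

at x=1,y=0 over L1,L2,L3,L4:
after L1 α=5/8: [175/8, 225/8, 365/8]
after L2 α=1/2: [535/16, 393/16, 1725/16]
after L3 α=0: [535/16, 393/16, 1725/16]
after L4 α=1/2: [3111/32, 1689/32, 3117/32]
→ [97, 53, 97]

at x=0,y=0 over L1,L2,L5,L6,L7:
+L1 (α=2/3) → [142/3, 136, 16/3]
+L2 (α=1/4) → [83/2, 253/2, 69/2]
+L5 (α=4/5) → [1131/10, 2093/10, 933/10]
+L6 (α=0) → [1131/10, 2093/10, 933/10]
+L7 (α=1/3) → [742/5, 1111/5, 696/5]
→ [148, 222, 139]

at x=1,y=0 over L1,L2,L5,L6,L7,L8:
+L1 (α=5/8) → [175/8, 225/8, 365/8]
+L2 (α=1/2) → [535/16, 393/16, 1725/16]
+L5 (α=2/3) → [599/48, 4681/48, 1951/16]
+L6 (α=1) → [203, 236, 89]
+L7 (α=3/4) → [407/4, 223/2, 427/2]
+L8 (α=1/6) → [2975/24, 1523/12, 2537/12]
= [124, 127, 211]

query (3,0) [L1,L2,L5,L6,L7,L8] — begin 0,0,0
after L1 α=3/4: [363/2, 57/4, 39/4]
after L2 α=3/5: [996/5, 141/10, 1023/10]
after L5 α=1/2: [1271/10, 531/20, 1453/20]
after L6 α=1/2: [3141/20, 2251/40, 3533/40]
after L7 α=2/3: [1047/20, 1017/40, 2911/40]
after L8 α=4/5: [16007/100, 22137/200, 24031/200]
→ [160, 111, 120]
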